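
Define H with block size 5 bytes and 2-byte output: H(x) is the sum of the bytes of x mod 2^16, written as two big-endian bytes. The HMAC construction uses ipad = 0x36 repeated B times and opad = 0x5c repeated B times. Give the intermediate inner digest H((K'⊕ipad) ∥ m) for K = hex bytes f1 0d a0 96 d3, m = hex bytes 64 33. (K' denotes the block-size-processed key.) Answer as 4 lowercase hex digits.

03b4

Key hex bytes f1 0d a0 96 d3 is exactly B = 5 bytes: K' = f1 0d a0 96 d3.
K' ⊕ ipad = c7 3b 96 a0 e5.
Inner input = c7 3b 96 a0 e5 ∥ 64 33.
Inner hash: sum = 199+59+150+160+229+100+51 = 948 → 03 b4.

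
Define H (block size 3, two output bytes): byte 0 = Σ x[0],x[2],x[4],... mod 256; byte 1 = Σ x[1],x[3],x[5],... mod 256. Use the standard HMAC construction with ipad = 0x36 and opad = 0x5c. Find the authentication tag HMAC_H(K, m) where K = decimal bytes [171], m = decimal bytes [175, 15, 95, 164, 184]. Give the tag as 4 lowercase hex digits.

Key decimal bytes [171] = ab is 1 byte ≤ B = 3; zero-pad to 3 bytes: K' = ab 00 00.
K' ⊕ ipad = 9d 36 36.  K' ⊕ opad = f7 5c 5c.
Inner input = (K'⊕ipad) ∥ m = 9d 36 36 ∥ af 0f 5f a4 b8.
Inner hash: even-index sum = 390 mod 256 = 134; odd-index sum = 508 mod 256 = 252 → 86 fc.
Outer input = (K'⊕opad) ∥ inner = f7 5c 5c ∥ 86 fc.
Outer hash (tag): even-index sum = 591 mod 256 = 79; odd-index sum = 226 mod 256 = 226 → 4f e2.

4fe2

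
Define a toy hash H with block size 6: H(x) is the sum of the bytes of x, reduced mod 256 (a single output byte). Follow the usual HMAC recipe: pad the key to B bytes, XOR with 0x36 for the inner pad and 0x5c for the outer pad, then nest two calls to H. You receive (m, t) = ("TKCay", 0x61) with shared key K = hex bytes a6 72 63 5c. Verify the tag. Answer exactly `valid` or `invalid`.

invalid

Key hex bytes a6 72 63 5c is 4 bytes ≤ B = 6; zero-pad to 6 bytes: K' = a6 72 63 5c 00 00.
K' ⊕ ipad = 90 44 55 6a 36 36; K' ⊕ opad = fa 2e 3f 00 5c 5c.
Inner hash: sum = 144+68+85+106+54+54+84+75+67+97+121 = 955; mod 256 = 187 → bb.
Outer hash (recomputed tag): sum = 250+46+63+0+92+92+187 = 730; mod 256 = 218 → da.
Recomputed tag = da; claimed = 61 → mismatch.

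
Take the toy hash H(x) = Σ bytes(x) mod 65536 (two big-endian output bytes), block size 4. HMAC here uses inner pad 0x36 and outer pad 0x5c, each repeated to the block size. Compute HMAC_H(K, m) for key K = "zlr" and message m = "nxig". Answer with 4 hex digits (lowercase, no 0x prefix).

01b8

Key "zlr" = 7a 6c 72 is 3 bytes ≤ B = 4; zero-pad to 4 bytes: K' = 7a 6c 72 00.
K' ⊕ ipad = 4c 5a 44 36.  K' ⊕ opad = 26 30 2e 5c.
Inner input = (K'⊕ipad) ∥ m = 4c 5a 44 36 ∥ 6e 78 69 67.
Inner hash: sum = 76+90+68+54+110+120+105+103 = 726 → 02 d6.
Outer input = (K'⊕opad) ∥ inner = 26 30 2e 5c ∥ 02 d6.
Outer hash (tag): sum = 38+48+46+92+2+214 = 440 → 01 b8.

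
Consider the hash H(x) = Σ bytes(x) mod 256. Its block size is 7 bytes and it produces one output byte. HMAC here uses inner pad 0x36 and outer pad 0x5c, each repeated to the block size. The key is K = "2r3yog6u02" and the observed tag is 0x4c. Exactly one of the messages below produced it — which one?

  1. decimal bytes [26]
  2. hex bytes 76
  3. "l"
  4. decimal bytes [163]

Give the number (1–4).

3

Key "2r3yog6u02" = 32 72 33 79 6f 67 36 75 30 32 is 10 bytes > B = 7, so hash it first: H(key) = 33, then zero-pad to 7 bytes: K' = 33 00 00 00 00 00 00.
K' ⊕ ipad = 05 36 36 36 36 36 36; K' ⊕ opad = 6f 5c 5c 5c 5c 5c 5c.
m1: inner = H(05 36 36 36 36 36 36 1a) = 63; tag = H(6f 5c 5c 5c 5c 5c 5c 63) = fa
m2: inner = H(05 36 36 36 36 36 36 76) = bf; tag = H(6f 5c 5c 5c 5c 5c 5c bf) = 56
m3: inner = H(05 36 36 36 36 36 36 6c) = b5; tag = H(6f 5c 5c 5c 5c 5c 5c b5) = 4c ← matches
m4: inner = H(05 36 36 36 36 36 36 a3) = ec; tag = H(6f 5c 5c 5c 5c 5c 5c ec) = 83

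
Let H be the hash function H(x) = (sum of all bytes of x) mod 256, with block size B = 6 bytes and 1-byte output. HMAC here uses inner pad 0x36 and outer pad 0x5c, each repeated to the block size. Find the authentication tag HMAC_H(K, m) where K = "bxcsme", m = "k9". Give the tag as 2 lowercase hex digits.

c8

Key "bxcsme" = 62 78 63 73 6d 65 is exactly B = 6 bytes: K' = 62 78 63 73 6d 65.
K' ⊕ ipad = 54 4e 55 45 5b 53.  K' ⊕ opad = 3e 24 3f 2f 31 39.
Inner input = (K'⊕ipad) ∥ m = 54 4e 55 45 5b 53 ∥ 6b 39.
Inner hash: sum = 84+78+85+69+91+83+107+57 = 654; mod 256 = 142 → 8e.
Outer input = (K'⊕opad) ∥ inner = 3e 24 3f 2f 31 39 ∥ 8e.
Outer hash (tag): sum = 62+36+63+47+49+57+142 = 456; mod 256 = 200 → c8.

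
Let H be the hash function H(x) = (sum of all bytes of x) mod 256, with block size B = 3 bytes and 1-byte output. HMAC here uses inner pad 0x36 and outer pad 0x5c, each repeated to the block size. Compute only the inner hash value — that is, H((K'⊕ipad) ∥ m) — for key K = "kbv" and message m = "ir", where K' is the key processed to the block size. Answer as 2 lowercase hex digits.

Key "kbv" = 6b 62 76 is exactly B = 3 bytes: K' = 6b 62 76.
K' ⊕ ipad = 5d 54 40.
Inner input = 5d 54 40 ∥ 69 72.
Inner hash: sum = 93+84+64+105+114 = 460; mod 256 = 204 → cc.

cc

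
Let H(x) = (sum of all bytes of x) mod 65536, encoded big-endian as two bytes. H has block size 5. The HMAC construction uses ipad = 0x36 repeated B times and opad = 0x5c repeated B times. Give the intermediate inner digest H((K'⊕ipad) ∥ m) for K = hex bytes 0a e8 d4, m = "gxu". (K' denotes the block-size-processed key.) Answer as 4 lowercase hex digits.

03bc

Key hex bytes 0a e8 d4 is 3 bytes ≤ B = 5; zero-pad to 5 bytes: K' = 0a e8 d4 00 00.
K' ⊕ ipad = 3c de e2 36 36.
Inner input = 3c de e2 36 36 ∥ 67 78 75.
Inner hash: sum = 60+222+226+54+54+103+120+117 = 956 → 03 bc.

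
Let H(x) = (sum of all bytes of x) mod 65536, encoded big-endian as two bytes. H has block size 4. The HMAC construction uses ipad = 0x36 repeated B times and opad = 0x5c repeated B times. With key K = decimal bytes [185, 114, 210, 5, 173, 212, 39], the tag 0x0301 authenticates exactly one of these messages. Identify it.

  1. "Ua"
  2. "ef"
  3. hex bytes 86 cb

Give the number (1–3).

Key decimal bytes [185, 114, 210, 5, 173, 212, 39] = b9 72 d2 05 ad d4 27 is 7 bytes > B = 4, so hash it first: H(key) = 03 aa, then zero-pad to 4 bytes: K' = 03 aa 00 00.
K' ⊕ ipad = 35 9c 36 36; K' ⊕ opad = 5f f6 5c 5c.
m1: inner = H(35 9c 36 36 55 61) = 01 f3; tag = H(5f f6 5c 5c 01 f3) = 0301 ← matches
m2: inner = H(35 9c 36 36 65 66) = 02 08; tag = H(5f f6 5c 5c 02 08) = 0217
m3: inner = H(35 9c 36 36 86 cb) = 02 8e; tag = H(5f f6 5c 5c 02 8e) = 029d

1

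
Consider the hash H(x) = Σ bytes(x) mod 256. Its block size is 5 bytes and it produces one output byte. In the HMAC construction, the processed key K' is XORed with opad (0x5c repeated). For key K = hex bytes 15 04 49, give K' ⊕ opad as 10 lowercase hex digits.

Key hex bytes 15 04 49 is 3 bytes ≤ B = 5; zero-pad to 5 bytes: K' = 15 04 49 00 00.
XOR each byte with 0x5c: 15⊕5c=49, 04⊕5c=58, 49⊕5c=15, 00⊕5c=5c, 00⊕5c=5c.

4958155c5c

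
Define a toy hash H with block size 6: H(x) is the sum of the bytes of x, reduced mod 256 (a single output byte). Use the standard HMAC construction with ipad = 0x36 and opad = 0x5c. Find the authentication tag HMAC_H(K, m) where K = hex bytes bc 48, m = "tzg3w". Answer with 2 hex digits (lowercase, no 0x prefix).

Key hex bytes bc 48 is 2 bytes ≤ B = 6; zero-pad to 6 bytes: K' = bc 48 00 00 00 00.
K' ⊕ ipad = 8a 7e 36 36 36 36.  K' ⊕ opad = e0 14 5c 5c 5c 5c.
Inner input = (K'⊕ipad) ∥ m = 8a 7e 36 36 36 36 ∥ 74 7a 67 33 77.
Inner hash: sum = 138+126+54+54+54+54+116+122+103+51+119 = 991; mod 256 = 223 → df.
Outer input = (K'⊕opad) ∥ inner = e0 14 5c 5c 5c 5c ∥ df.
Outer hash (tag): sum = 224+20+92+92+92+92+223 = 835; mod 256 = 67 → 43.

43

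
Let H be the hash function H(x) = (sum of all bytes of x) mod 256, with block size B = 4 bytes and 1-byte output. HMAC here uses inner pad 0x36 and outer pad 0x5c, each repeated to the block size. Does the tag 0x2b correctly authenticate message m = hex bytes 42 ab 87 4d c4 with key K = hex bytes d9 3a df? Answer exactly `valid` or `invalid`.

Key hex bytes d9 3a df is 3 bytes ≤ B = 4; zero-pad to 4 bytes: K' = d9 3a df 00.
K' ⊕ ipad = ef 0c e9 36; K' ⊕ opad = 85 66 83 5c.
Inner hash: sum = 239+12+233+54+66+171+135+77+196 = 1183; mod 256 = 159 → 9f.
Outer hash (recomputed tag): sum = 133+102+131+92+159 = 617; mod 256 = 105 → 69.
Recomputed tag = 69; claimed = 2b → mismatch.

invalid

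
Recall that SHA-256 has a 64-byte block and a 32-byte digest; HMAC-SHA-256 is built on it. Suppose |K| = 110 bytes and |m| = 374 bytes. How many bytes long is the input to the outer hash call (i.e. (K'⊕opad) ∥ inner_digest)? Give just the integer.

Key is 110 > 64 bytes, so it is hashed to 32 bytes then zero-padded to 64: |K'| = 64.
Outer input = (K'⊕opad) ∥ H(inner) → 64 + 32 = 96 bytes.

96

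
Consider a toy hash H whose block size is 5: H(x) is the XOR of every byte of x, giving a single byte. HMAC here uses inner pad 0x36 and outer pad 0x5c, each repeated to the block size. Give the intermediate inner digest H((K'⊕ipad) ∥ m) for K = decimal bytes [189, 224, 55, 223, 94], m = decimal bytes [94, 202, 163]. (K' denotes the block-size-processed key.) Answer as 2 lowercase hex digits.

Key decimal bytes [189, 224, 55, 223, 94] = bd e0 37 df 5e is exactly B = 5 bytes: K' = bd e0 37 df 5e.
K' ⊕ ipad = 8b d6 01 e9 68.
Inner input = 8b d6 01 e9 68 ∥ 5e ca a3.
Inner hash: XOR 8b⊕d6⊕01⊕e9⊕68⊕5e⊕ca⊕a3 = ea.

ea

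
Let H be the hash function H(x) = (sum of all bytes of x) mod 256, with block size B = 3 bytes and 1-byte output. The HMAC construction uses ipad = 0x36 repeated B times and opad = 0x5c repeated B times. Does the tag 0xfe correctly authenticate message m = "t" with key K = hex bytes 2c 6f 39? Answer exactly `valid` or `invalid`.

valid

Key hex bytes 2c 6f 39 is exactly B = 3 bytes: K' = 2c 6f 39.
K' ⊕ ipad = 1a 59 0f; K' ⊕ opad = 70 33 65.
Inner hash: sum = 26+89+15+116 = 246 → f6.
Outer hash (recomputed tag): sum = 112+51+101+246 = 510; mod 256 = 254 → fe.
Recomputed tag = fe; claimed = fe → match.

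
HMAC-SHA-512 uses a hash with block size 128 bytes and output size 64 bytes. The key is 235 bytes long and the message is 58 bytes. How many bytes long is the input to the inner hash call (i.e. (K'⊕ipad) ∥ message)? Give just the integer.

Key is 235 > 128 bytes, so it is hashed to 64 bytes then zero-padded to 128: |K'| = 128.
Inner input = (K'⊕ipad) ∥ m → 128 + 58 = 186 bytes.

186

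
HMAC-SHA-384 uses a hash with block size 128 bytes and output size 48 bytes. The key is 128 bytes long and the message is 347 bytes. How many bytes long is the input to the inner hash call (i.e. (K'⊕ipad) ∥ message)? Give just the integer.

Key is 128 ≤ 128 bytes, zero-padded: |K'| = 128.
Inner input = (K'⊕ipad) ∥ m → 128 + 347 = 475 bytes.

475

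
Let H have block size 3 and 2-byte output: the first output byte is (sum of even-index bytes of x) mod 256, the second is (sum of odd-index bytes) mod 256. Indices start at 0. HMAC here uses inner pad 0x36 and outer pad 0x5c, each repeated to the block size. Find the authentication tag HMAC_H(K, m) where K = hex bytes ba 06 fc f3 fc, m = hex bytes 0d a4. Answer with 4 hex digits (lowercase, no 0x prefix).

2603

Key hex bytes ba 06 fc f3 fc is 5 bytes > B = 3, so hash it first: H(key) = b2 f9, then zero-pad to 3 bytes: K' = b2 f9 00.
K' ⊕ ipad = 84 cf 36.  K' ⊕ opad = ee a5 5c.
Inner input = (K'⊕ipad) ∥ m = 84 cf 36 ∥ 0d a4.
Inner hash: even-index sum = 350 mod 256 = 94; odd-index sum = 220 mod 256 = 220 → 5e dc.
Outer input = (K'⊕opad) ∥ inner = ee a5 5c ∥ 5e dc.
Outer hash (tag): even-index sum = 550 mod 256 = 38; odd-index sum = 259 mod 256 = 3 → 26 03.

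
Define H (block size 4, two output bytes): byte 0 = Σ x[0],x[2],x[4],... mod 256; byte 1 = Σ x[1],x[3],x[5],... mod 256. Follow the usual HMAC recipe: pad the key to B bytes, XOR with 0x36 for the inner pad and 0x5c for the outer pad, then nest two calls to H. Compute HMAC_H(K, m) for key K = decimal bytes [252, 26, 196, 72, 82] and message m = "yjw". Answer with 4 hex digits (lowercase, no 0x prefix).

f48e

Key decimal bytes [252, 26, 196, 72, 82] = fc 1a c4 48 52 is 5 bytes > B = 4, so hash it first: H(key) = 12 62, then zero-pad to 4 bytes: K' = 12 62 00 00.
K' ⊕ ipad = 24 54 36 36.  K' ⊕ opad = 4e 3e 5c 5c.
Inner input = (K'⊕ipad) ∥ m = 24 54 36 36 ∥ 79 6a 77.
Inner hash: even-index sum = 330 mod 256 = 74; odd-index sum = 244 mod 256 = 244 → 4a f4.
Outer input = (K'⊕opad) ∥ inner = 4e 3e 5c 5c ∥ 4a f4.
Outer hash (tag): even-index sum = 244 mod 256 = 244; odd-index sum = 398 mod 256 = 142 → f4 8e.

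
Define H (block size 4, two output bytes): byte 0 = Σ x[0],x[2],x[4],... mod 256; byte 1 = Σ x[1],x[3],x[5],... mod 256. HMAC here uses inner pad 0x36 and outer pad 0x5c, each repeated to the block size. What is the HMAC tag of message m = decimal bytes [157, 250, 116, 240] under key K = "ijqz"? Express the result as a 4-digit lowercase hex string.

Key "ijqz" = 69 6a 71 7a is exactly B = 4 bytes: K' = 69 6a 71 7a.
K' ⊕ ipad = 5f 5c 47 4c.  K' ⊕ opad = 35 36 2d 26.
Inner input = (K'⊕ipad) ∥ m = 5f 5c 47 4c ∥ 9d fa 74 f0.
Inner hash: even-index sum = 439 mod 256 = 183; odd-index sum = 658 mod 256 = 146 → b7 92.
Outer input = (K'⊕opad) ∥ inner = 35 36 2d 26 ∥ b7 92.
Outer hash (tag): even-index sum = 281 mod 256 = 25; odd-index sum = 238 mod 256 = 238 → 19 ee.

19ee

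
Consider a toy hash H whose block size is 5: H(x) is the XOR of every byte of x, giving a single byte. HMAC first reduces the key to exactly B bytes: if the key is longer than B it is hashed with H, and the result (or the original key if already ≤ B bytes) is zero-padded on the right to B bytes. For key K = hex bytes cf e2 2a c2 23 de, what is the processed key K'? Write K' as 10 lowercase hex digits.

3800000000

|K| = 6 > B = 5, so first hash the key.
H(K): XOR cf⊕e2⊕2a⊕c2⊕23⊕de = 38.
Zero-pad H(K) = 38 to 5 bytes: K' = 38 00 00 00 00.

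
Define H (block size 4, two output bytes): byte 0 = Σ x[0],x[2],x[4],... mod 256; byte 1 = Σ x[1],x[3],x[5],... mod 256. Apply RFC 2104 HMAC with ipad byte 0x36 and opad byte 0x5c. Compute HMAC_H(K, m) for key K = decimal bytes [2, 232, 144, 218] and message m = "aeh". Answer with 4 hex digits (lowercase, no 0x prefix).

cd69

Key decimal bytes [2, 232, 144, 218] = 02 e8 90 da is exactly B = 4 bytes: K' = 02 e8 90 da.
K' ⊕ ipad = 34 de a6 ec.  K' ⊕ opad = 5e b4 cc 86.
Inner input = (K'⊕ipad) ∥ m = 34 de a6 ec ∥ 61 65 68.
Inner hash: even-index sum = 419 mod 256 = 163; odd-index sum = 559 mod 256 = 47 → a3 2f.
Outer input = (K'⊕opad) ∥ inner = 5e b4 cc 86 ∥ a3 2f.
Outer hash (tag): even-index sum = 461 mod 256 = 205; odd-index sum = 361 mod 256 = 105 → cd 69.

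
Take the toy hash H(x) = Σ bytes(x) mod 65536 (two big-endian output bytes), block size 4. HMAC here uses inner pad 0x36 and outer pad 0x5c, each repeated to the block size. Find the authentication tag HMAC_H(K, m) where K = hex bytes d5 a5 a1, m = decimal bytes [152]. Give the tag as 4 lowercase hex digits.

Key hex bytes d5 a5 a1 is 3 bytes ≤ B = 4; zero-pad to 4 bytes: K' = d5 a5 a1 00.
K' ⊕ ipad = e3 93 97 36.  K' ⊕ opad = 89 f9 fd 5c.
Inner input = (K'⊕ipad) ∥ m = e3 93 97 36 ∥ 98.
Inner hash: sum = 227+147+151+54+152 = 731 → 02 db.
Outer input = (K'⊕opad) ∥ inner = 89 f9 fd 5c ∥ 02 db.
Outer hash (tag): sum = 137+249+253+92+2+219 = 952 → 03 b8.

03b8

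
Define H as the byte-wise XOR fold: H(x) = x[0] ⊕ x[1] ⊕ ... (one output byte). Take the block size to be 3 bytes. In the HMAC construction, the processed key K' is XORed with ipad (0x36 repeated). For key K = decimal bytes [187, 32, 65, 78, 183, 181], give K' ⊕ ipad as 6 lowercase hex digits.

a03636

Key decimal bytes [187, 32, 65, 78, 183, 181] = bb 20 41 4e b7 b5 is 6 bytes > B = 3, so hash it first: H(key) = 96, then zero-pad to 3 bytes: K' = 96 00 00.
XOR each byte with 0x36: 96⊕36=a0, 00⊕36=36, 00⊕36=36.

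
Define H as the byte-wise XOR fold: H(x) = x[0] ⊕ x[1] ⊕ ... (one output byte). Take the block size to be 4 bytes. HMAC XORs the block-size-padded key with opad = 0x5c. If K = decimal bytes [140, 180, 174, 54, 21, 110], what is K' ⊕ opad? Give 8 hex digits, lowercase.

Key decimal bytes [140, 180, 174, 54, 21, 110] = 8c b4 ae 36 15 6e is 6 bytes > B = 4, so hash it first: H(key) = db, then zero-pad to 4 bytes: K' = db 00 00 00.
XOR each byte with 0x5c: db⊕5c=87, 00⊕5c=5c, 00⊕5c=5c, 00⊕5c=5c.

875c5c5c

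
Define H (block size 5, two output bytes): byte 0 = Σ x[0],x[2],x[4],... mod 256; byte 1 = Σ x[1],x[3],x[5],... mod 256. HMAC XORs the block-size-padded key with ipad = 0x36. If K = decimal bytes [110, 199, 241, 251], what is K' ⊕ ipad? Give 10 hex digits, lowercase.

Key decimal bytes [110, 199, 241, 251] = 6e c7 f1 fb is 4 bytes ≤ B = 5; zero-pad to 5 bytes: K' = 6e c7 f1 fb 00.
XOR each byte with 0x36: 6e⊕36=58, c7⊕36=f1, f1⊕36=c7, fb⊕36=cd, 00⊕36=36.

58f1c7cd36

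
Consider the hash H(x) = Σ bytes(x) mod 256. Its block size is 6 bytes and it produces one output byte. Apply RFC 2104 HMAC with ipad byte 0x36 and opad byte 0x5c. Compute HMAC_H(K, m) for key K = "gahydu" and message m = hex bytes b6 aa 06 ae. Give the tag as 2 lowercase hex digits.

30

Key "gahydu" = 67 61 68 79 64 75 is exactly B = 6 bytes: K' = 67 61 68 79 64 75.
K' ⊕ ipad = 51 57 5e 4f 52 43.  K' ⊕ opad = 3b 3d 34 25 38 29.
Inner input = (K'⊕ipad) ∥ m = 51 57 5e 4f 52 43 ∥ b6 aa 06 ae.
Inner hash: sum = 81+87+94+79+82+67+182+170+6+174 = 1022; mod 256 = 254 → fe.
Outer input = (K'⊕opad) ∥ inner = 3b 3d 34 25 38 29 ∥ fe.
Outer hash (tag): sum = 59+61+52+37+56+41+254 = 560; mod 256 = 48 → 30.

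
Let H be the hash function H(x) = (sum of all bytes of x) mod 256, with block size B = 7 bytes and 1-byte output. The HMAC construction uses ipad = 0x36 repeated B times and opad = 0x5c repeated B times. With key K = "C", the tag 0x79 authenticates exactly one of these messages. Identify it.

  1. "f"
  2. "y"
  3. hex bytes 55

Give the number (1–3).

2

Key "C" = 43 is 1 byte ≤ B = 7; zero-pad to 7 bytes: K' = 43 00 00 00 00 00 00.
K' ⊕ ipad = 75 36 36 36 36 36 36; K' ⊕ opad = 1f 5c 5c 5c 5c 5c 5c.
m1: inner = H(75 36 36 36 36 36 36 66) = 1f; tag = H(1f 5c 5c 5c 5c 5c 5c 1f) = 66
m2: inner = H(75 36 36 36 36 36 36 79) = 32; tag = H(1f 5c 5c 5c 5c 5c 5c 32) = 79 ← matches
m3: inner = H(75 36 36 36 36 36 36 55) = 0e; tag = H(1f 5c 5c 5c 5c 5c 5c 0e) = 55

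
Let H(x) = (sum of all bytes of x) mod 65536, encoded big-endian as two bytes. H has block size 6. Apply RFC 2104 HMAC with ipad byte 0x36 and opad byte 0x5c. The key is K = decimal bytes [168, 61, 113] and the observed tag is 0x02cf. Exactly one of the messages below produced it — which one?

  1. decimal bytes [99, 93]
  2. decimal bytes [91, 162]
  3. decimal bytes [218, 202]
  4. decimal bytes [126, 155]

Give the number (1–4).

Key decimal bytes [168, 61, 113] = a8 3d 71 is 3 bytes ≤ B = 6; zero-pad to 6 bytes: K' = a8 3d 71 00 00 00.
K' ⊕ ipad = 9e 0b 47 36 36 36; K' ⊕ opad = f4 61 2d 5c 5c 5c.
m1: inner = H(9e 0b 47 36 36 36 63 5d) = 02 52; tag = H(f4 61 2d 5c 5c 5c 02 52) = 02ea
m2: inner = H(9e 0b 47 36 36 36 5b a2) = 02 8f; tag = H(f4 61 2d 5c 5c 5c 02 8f) = 0327
m3: inner = H(9e 0b 47 36 36 36 da ca) = 03 36; tag = H(f4 61 2d 5c 5c 5c 03 36) = 02cf ← matches
m4: inner = H(9e 0b 47 36 36 36 7e 9b) = 02 ab; tag = H(f4 61 2d 5c 5c 5c 02 ab) = 0343

3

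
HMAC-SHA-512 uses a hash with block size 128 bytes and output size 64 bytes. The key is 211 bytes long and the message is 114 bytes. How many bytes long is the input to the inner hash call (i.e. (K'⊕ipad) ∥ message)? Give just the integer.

Key is 211 > 128 bytes, so it is hashed to 64 bytes then zero-padded to 128: |K'| = 128.
Inner input = (K'⊕ipad) ∥ m → 128 + 114 = 242 bytes.

242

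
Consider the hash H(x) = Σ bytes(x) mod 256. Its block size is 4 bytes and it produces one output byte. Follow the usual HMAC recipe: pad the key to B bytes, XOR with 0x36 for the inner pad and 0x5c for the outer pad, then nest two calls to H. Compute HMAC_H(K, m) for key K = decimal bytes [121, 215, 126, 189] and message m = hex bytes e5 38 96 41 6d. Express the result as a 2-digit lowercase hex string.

Key decimal bytes [121, 215, 126, 189] = 79 d7 7e bd is exactly B = 4 bytes: K' = 79 d7 7e bd.
K' ⊕ ipad = 4f e1 48 8b.  K' ⊕ opad = 25 8b 22 e1.
Inner input = (K'⊕ipad) ∥ m = 4f e1 48 8b ∥ e5 38 96 41 6d.
Inner hash: sum = 79+225+72+139+229+56+150+65+109 = 1124; mod 256 = 100 → 64.
Outer input = (K'⊕opad) ∥ inner = 25 8b 22 e1 ∥ 64.
Outer hash (tag): sum = 37+139+34+225+100 = 535; mod 256 = 23 → 17.

17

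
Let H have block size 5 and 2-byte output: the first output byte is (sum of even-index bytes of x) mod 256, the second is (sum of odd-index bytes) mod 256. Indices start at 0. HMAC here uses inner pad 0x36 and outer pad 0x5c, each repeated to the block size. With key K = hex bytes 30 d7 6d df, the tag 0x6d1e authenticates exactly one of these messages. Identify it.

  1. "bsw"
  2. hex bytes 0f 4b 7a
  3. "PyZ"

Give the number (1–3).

3

Key hex bytes 30 d7 6d df is 4 bytes ≤ B = 5; zero-pad to 5 bytes: K' = 30 d7 6d df 00.
K' ⊕ ipad = 06 e1 5b e9 36; K' ⊕ opad = 6c 8b 31 83 5c.
m1: inner = H(06 e1 5b e9 36 62 73 77) = 0a a3; tag = H(6c 8b 31 83 5c 0a a3) = 9c18
m2: inner = H(06 e1 5b e9 36 0f 4b 7a) = e2 53; tag = H(6c 8b 31 83 5c e2 53) = 4cf0
m3: inner = H(06 e1 5b e9 36 50 79 5a) = 10 74; tag = H(6c 8b 31 83 5c 10 74) = 6d1e ← matches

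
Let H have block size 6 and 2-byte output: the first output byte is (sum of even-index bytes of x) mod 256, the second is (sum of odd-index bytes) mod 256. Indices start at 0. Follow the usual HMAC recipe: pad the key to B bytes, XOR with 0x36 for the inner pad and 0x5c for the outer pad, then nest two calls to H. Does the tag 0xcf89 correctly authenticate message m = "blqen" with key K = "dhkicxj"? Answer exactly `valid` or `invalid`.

Key "dhkicxj" = 64 68 6b 69 63 78 6a is 7 bytes > B = 6, so hash it first: H(key) = 9c 49, then zero-pad to 6 bytes: K' = 9c 49 00 00 00 00.
K' ⊕ ipad = aa 7f 36 36 36 36; K' ⊕ opad = c0 15 5c 5c 5c 5c.
Inner hash: even-index sum = 599 mod 256 = 87; odd-index sum = 444 mod 256 = 188 → 57 bc.
Outer hash (recomputed tag): even-index sum = 463 mod 256 = 207; odd-index sum = 393 mod 256 = 137 → cf 89.
Recomputed tag = cf89; claimed = cf89 → match.

valid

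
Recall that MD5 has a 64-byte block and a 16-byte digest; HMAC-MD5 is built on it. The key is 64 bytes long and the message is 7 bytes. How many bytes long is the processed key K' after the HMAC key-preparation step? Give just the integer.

64

Key is 64 ≤ 64 bytes, zero-padded: |K'| = 64.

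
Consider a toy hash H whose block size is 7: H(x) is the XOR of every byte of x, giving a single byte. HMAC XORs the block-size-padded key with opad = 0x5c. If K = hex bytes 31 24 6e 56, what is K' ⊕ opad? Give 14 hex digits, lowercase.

Key hex bytes 31 24 6e 56 is 4 bytes ≤ B = 7; zero-pad to 7 bytes: K' = 31 24 6e 56 00 00 00.
XOR each byte with 0x5c: 31⊕5c=6d, 24⊕5c=78, 6e⊕5c=32, 56⊕5c=0a, 00⊕5c=5c, 00⊕5c=5c, 00⊕5c=5c.

6d78320a5c5c5c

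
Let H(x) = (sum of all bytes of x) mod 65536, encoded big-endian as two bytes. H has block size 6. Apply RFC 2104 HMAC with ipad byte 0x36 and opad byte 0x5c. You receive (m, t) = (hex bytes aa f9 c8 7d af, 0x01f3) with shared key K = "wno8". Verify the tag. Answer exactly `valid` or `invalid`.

Key "wno8" = 77 6e 6f 38 is 4 bytes ≤ B = 6; zero-pad to 6 bytes: K' = 77 6e 6f 38 00 00.
K' ⊕ ipad = 41 58 59 0e 36 36; K' ⊕ opad = 2b 32 33 64 5c 5c.
Inner hash: sum = 65+88+89+14+54+54+170+249+200+125+175 = 1283 → 05 03.
Outer hash (recomputed tag): sum = 43+50+51+100+92+92+5+3 = 436 → 01 b4.
Recomputed tag = 01b4; claimed = 01f3 → mismatch.

invalid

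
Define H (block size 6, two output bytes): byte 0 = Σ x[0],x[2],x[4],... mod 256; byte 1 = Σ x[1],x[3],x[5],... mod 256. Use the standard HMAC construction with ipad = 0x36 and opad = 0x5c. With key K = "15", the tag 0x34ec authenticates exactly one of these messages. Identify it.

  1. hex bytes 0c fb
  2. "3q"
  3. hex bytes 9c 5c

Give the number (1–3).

3

Key "15" = 31 35 is 2 bytes ≤ B = 6; zero-pad to 6 bytes: K' = 31 35 00 00 00 00.
K' ⊕ ipad = 07 03 36 36 36 36; K' ⊕ opad = 6d 69 5c 5c 5c 5c.
m1: inner = H(07 03 36 36 36 36 0c fb) = 7f 6a; tag = H(6d 69 5c 5c 5c 5c 7f 6a) = a48b
m2: inner = H(07 03 36 36 36 36 33 71) = a6 e0; tag = H(6d 69 5c 5c 5c 5c a6 e0) = cb01
m3: inner = H(07 03 36 36 36 36 9c 5c) = 0f cb; tag = H(6d 69 5c 5c 5c 5c 0f cb) = 34ec ← matches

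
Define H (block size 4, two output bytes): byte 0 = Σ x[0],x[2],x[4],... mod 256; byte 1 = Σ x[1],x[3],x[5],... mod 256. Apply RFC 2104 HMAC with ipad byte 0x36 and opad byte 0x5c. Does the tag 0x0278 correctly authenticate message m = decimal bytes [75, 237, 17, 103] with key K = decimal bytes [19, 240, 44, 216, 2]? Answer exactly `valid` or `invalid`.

invalid

Key decimal bytes [19, 240, 44, 216, 2] = 13 f0 2c d8 02 is 5 bytes > B = 4, so hash it first: H(key) = 41 c8, then zero-pad to 4 bytes: K' = 41 c8 00 00.
K' ⊕ ipad = 77 fe 36 36; K' ⊕ opad = 1d 94 5c 5c.
Inner hash: even-index sum = 265 mod 256 = 9; odd-index sum = 648 mod 256 = 136 → 09 88.
Outer hash (recomputed tag): even-index sum = 130 mod 256 = 130; odd-index sum = 376 mod 256 = 120 → 82 78.
Recomputed tag = 8278; claimed = 0278 → mismatch.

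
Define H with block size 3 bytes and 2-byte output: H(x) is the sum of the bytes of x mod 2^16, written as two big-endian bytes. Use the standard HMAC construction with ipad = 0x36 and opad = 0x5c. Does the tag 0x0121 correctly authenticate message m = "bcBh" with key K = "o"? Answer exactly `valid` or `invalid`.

Key "o" = 6f is 1 byte ≤ B = 3; zero-pad to 3 bytes: K' = 6f 00 00.
K' ⊕ ipad = 59 36 36; K' ⊕ opad = 33 5c 5c.
Inner hash: sum = 89+54+54+98+99+66+104 = 564 → 02 34.
Outer hash (recomputed tag): sum = 51+92+92+2+52 = 289 → 01 21.
Recomputed tag = 0121; claimed = 0121 → match.

valid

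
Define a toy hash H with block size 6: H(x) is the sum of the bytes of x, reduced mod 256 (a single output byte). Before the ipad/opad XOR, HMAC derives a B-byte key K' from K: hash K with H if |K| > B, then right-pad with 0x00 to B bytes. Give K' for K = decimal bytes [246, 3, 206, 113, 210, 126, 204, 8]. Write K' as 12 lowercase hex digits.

5c0000000000

|K| = 8 > B = 6, so first hash the key.
H(K): sum = 246+3+206+113+210+126+204+8 = 1116; mod 256 = 92 → 5c.
Zero-pad H(K) = 5c to 6 bytes: K' = 5c 00 00 00 00 00.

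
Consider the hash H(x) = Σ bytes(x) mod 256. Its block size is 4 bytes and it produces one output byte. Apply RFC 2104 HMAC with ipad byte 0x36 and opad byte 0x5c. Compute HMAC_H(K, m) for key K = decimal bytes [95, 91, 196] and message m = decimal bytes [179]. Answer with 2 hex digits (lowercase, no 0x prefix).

Key decimal bytes [95, 91, 196] = 5f 5b c4 is 3 bytes ≤ B = 4; zero-pad to 4 bytes: K' = 5f 5b c4 00.
K' ⊕ ipad = 69 6d f2 36.  K' ⊕ opad = 03 07 98 5c.
Inner input = (K'⊕ipad) ∥ m = 69 6d f2 36 ∥ b3.
Inner hash: sum = 105+109+242+54+179 = 689; mod 256 = 177 → b1.
Outer input = (K'⊕opad) ∥ inner = 03 07 98 5c ∥ b1.
Outer hash (tag): sum = 3+7+152+92+177 = 431; mod 256 = 175 → af.

af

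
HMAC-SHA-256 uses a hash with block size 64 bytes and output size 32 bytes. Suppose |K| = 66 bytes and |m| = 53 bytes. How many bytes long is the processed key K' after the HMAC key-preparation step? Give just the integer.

64

Key is 66 > 64 bytes, so it is hashed to 32 bytes then zero-padded to 64: |K'| = 64.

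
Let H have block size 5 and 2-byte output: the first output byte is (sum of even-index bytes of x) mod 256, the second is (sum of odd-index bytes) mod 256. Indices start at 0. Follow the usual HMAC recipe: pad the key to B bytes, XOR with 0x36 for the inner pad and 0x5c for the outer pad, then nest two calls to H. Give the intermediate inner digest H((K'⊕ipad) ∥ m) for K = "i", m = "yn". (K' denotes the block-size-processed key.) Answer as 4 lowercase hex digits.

39e5

Key "i" = 69 is 1 byte ≤ B = 5; zero-pad to 5 bytes: K' = 69 00 00 00 00.
K' ⊕ ipad = 5f 36 36 36 36.
Inner input = 5f 36 36 36 36 ∥ 79 6e.
Inner hash: even-index sum = 313 mod 256 = 57; odd-index sum = 229 mod 256 = 229 → 39 e5.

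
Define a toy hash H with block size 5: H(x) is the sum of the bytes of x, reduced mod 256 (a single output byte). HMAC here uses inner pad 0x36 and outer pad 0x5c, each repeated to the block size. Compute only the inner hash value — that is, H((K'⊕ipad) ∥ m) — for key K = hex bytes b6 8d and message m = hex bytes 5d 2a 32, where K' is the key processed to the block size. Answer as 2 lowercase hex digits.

Key hex bytes b6 8d is 2 bytes ≤ B = 5; zero-pad to 5 bytes: K' = b6 8d 00 00 00.
K' ⊕ ipad = 80 bb 36 36 36.
Inner input = 80 bb 36 36 36 ∥ 5d 2a 32.
Inner hash: sum = 128+187+54+54+54+93+42+50 = 662; mod 256 = 150 → 96.

96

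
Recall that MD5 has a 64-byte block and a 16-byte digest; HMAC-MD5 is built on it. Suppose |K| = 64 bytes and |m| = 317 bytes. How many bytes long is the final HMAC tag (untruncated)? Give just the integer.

The tag is one MD5 digest: 16 bytes.

16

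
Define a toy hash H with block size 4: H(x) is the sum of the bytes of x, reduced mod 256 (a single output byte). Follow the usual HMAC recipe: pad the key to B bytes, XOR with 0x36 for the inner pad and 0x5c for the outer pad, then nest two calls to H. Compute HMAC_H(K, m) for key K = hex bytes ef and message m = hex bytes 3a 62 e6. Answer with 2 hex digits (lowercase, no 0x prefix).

c4

Key hex bytes ef is 1 byte ≤ B = 4; zero-pad to 4 bytes: K' = ef 00 00 00.
K' ⊕ ipad = d9 36 36 36.  K' ⊕ opad = b3 5c 5c 5c.
Inner input = (K'⊕ipad) ∥ m = d9 36 36 36 ∥ 3a 62 e6.
Inner hash: sum = 217+54+54+54+58+98+230 = 765; mod 256 = 253 → fd.
Outer input = (K'⊕opad) ∥ inner = b3 5c 5c 5c ∥ fd.
Outer hash (tag): sum = 179+92+92+92+253 = 708; mod 256 = 196 → c4.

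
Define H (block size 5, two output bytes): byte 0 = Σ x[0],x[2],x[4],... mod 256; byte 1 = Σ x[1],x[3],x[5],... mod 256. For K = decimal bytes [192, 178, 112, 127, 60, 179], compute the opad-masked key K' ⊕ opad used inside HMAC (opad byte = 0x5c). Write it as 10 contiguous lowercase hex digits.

30b85c5c5c

Key decimal bytes [192, 178, 112, 127, 60, 179] = c0 b2 70 7f 3c b3 is 6 bytes > B = 5, so hash it first: H(key) = 6c e4, then zero-pad to 5 bytes: K' = 6c e4 00 00 00.
XOR each byte with 0x5c: 6c⊕5c=30, e4⊕5c=b8, 00⊕5c=5c, 00⊕5c=5c, 00⊕5c=5c.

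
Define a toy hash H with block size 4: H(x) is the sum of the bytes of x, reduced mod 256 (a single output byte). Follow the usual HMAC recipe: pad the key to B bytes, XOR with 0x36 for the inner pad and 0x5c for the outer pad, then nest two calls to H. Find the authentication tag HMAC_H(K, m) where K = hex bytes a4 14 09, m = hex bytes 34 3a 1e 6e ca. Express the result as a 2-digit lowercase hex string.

Key hex bytes a4 14 09 is 3 bytes ≤ B = 4; zero-pad to 4 bytes: K' = a4 14 09 00.
K' ⊕ ipad = 92 22 3f 36.  K' ⊕ opad = f8 48 55 5c.
Inner input = (K'⊕ipad) ∥ m = 92 22 3f 36 ∥ 34 3a 1e 6e ca.
Inner hash: sum = 146+34+63+54+52+58+30+110+202 = 749; mod 256 = 237 → ed.
Outer input = (K'⊕opad) ∥ inner = f8 48 55 5c ∥ ed.
Outer hash (tag): sum = 248+72+85+92+237 = 734; mod 256 = 222 → de.

de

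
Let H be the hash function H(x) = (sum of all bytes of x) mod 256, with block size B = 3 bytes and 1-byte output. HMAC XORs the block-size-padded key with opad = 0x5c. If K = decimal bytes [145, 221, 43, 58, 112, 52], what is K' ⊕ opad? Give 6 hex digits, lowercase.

Key decimal bytes [145, 221, 43, 58, 112, 52] = 91 dd 2b 3a 70 34 is 6 bytes > B = 3, so hash it first: H(key) = 77, then zero-pad to 3 bytes: K' = 77 00 00.
XOR each byte with 0x5c: 77⊕5c=2b, 00⊕5c=5c, 00⊕5c=5c.

2b5c5c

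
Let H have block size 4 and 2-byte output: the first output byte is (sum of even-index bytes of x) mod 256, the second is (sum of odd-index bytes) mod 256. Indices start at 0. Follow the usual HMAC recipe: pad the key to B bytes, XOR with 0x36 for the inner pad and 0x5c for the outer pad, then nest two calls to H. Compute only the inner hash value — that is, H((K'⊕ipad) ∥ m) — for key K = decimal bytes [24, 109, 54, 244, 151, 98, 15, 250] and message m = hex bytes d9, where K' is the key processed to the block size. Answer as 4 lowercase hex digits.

d1c1

Key decimal bytes [24, 109, 54, 244, 151, 98, 15, 250] = 18 6d 36 f4 97 62 0f fa is 8 bytes > B = 4, so hash it first: H(key) = f4 bd, then zero-pad to 4 bytes: K' = f4 bd 00 00.
K' ⊕ ipad = c2 8b 36 36.
Inner input = c2 8b 36 36 ∥ d9.
Inner hash: even-index sum = 465 mod 256 = 209; odd-index sum = 193 mod 256 = 193 → d1 c1.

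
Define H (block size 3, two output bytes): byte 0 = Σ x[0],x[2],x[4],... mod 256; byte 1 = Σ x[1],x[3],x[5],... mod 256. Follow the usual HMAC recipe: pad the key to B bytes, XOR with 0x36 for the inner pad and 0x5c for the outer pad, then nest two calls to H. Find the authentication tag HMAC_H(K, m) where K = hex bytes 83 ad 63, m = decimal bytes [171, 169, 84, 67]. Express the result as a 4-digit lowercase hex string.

b8e7

Key hex bytes 83 ad 63 is exactly B = 3 bytes: K' = 83 ad 63.
K' ⊕ ipad = b5 9b 55.  K' ⊕ opad = df f1 3f.
Inner input = (K'⊕ipad) ∥ m = b5 9b 55 ∥ ab a9 54 43.
Inner hash: even-index sum = 502 mod 256 = 246; odd-index sum = 410 mod 256 = 154 → f6 9a.
Outer input = (K'⊕opad) ∥ inner = df f1 3f ∥ f6 9a.
Outer hash (tag): even-index sum = 440 mod 256 = 184; odd-index sum = 487 mod 256 = 231 → b8 e7.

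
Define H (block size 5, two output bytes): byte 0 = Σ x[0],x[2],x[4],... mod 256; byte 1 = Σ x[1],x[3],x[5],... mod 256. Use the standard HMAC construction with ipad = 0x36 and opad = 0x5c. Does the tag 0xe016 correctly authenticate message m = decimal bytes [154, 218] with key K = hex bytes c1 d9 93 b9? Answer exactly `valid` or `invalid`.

valid

Key hex bytes c1 d9 93 b9 is 4 bytes ≤ B = 5; zero-pad to 5 bytes: K' = c1 d9 93 b9 00.
K' ⊕ ipad = f7 ef a5 8f 36; K' ⊕ opad = 9d 85 cf e5 5c.
Inner hash: even-index sum = 684 mod 256 = 172; odd-index sum = 536 mod 256 = 24 → ac 18.
Outer hash (recomputed tag): even-index sum = 480 mod 256 = 224; odd-index sum = 534 mod 256 = 22 → e0 16.
Recomputed tag = e016; claimed = e016 → match.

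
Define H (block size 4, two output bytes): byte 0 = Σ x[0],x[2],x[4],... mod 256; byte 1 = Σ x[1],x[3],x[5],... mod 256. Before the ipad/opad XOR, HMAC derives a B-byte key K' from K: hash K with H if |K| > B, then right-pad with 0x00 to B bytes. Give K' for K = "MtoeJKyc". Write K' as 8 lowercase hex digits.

|K| = 8 > B = 4, so first hash the key.
H(K): even-index sum = 383 mod 256 = 127; odd-index sum = 391 mod 256 = 135 → 7f 87.
Zero-pad H(K) = 7f 87 to 4 bytes: K' = 7f 87 00 00.

7f870000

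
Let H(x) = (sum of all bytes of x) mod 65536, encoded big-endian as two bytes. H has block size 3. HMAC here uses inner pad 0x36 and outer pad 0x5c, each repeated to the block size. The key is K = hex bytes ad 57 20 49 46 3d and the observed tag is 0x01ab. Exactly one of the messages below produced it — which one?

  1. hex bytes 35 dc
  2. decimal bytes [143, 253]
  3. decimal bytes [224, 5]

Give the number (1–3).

1

Key hex bytes ad 57 20 49 46 3d is 6 bytes > B = 3, so hash it first: H(key) = 01 f0, then zero-pad to 3 bytes: K' = 01 f0 00.
K' ⊕ ipad = 37 c6 36; K' ⊕ opad = 5d ac 5c.
m1: inner = H(37 c6 36 35 dc) = 02 44; tag = H(5d ac 5c 02 44) = 01ab ← matches
m2: inner = H(37 c6 36 8f fd) = 02 bf; tag = H(5d ac 5c 02 bf) = 0226
m3: inner = H(37 c6 36 e0 05) = 02 18; tag = H(5d ac 5c 02 18) = 017f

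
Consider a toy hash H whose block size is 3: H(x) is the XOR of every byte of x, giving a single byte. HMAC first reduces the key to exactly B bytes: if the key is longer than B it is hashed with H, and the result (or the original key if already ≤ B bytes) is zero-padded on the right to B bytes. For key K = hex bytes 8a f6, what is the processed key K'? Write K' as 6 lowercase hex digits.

8af600

Key hex bytes 8a f6 is 2 bytes ≤ B = 3; zero-pad to 3 bytes: K' = 8a f6 00.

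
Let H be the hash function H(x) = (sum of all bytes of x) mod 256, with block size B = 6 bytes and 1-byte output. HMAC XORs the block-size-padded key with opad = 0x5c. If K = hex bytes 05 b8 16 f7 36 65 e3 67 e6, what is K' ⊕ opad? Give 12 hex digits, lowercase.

Key hex bytes 05 b8 16 f7 36 65 e3 67 e6 is 9 bytes > B = 6, so hash it first: H(key) = 95, then zero-pad to 6 bytes: K' = 95 00 00 00 00 00.
XOR each byte with 0x5c: 95⊕5c=c9, 00⊕5c=5c, 00⊕5c=5c, 00⊕5c=5c, 00⊕5c=5c, 00⊕5c=5c.

c95c5c5c5c5c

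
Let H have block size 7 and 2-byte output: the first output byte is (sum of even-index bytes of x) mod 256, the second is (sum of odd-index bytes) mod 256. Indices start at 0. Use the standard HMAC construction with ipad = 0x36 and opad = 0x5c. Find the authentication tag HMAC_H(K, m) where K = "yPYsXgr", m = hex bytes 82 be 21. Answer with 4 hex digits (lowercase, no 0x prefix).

Key "yPYsXgr" = 79 50 59 73 58 67 72 is exactly B = 7 bytes: K' = 79 50 59 73 58 67 72.
K' ⊕ ipad = 4f 66 6f 45 6e 51 44.  K' ⊕ opad = 25 0c 05 2f 04 3b 2e.
Inner input = (K'⊕ipad) ∥ m = 4f 66 6f 45 6e 51 44 ∥ 82 be 21.
Inner hash: even-index sum = 558 mod 256 = 46; odd-index sum = 415 mod 256 = 159 → 2e 9f.
Outer input = (K'⊕opad) ∥ inner = 25 0c 05 2f 04 3b 2e ∥ 2e 9f.
Outer hash (tag): even-index sum = 251 mod 256 = 251; odd-index sum = 164 mod 256 = 164 → fb a4.

fba4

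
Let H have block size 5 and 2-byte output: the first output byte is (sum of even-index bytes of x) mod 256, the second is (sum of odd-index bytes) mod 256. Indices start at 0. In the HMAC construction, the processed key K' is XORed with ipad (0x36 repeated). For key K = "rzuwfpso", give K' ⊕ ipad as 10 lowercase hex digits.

f6e6363636

Key "rzuwfpso" = 72 7a 75 77 66 70 73 6f is 8 bytes > B = 5, so hash it first: H(key) = c0 d0, then zero-pad to 5 bytes: K' = c0 d0 00 00 00.
XOR each byte with 0x36: c0⊕36=f6, d0⊕36=e6, 00⊕36=36, 00⊕36=36, 00⊕36=36.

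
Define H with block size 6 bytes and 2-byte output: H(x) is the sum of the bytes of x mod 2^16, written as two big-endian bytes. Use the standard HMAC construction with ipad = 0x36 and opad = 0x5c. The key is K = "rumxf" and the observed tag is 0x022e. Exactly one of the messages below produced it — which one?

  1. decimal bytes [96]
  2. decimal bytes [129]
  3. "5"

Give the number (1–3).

3

Key "rumxf" = 72 75 6d 78 66 is 5 bytes ≤ B = 6; zero-pad to 6 bytes: K' = 72 75 6d 78 66 00.
K' ⊕ ipad = 44 43 5b 4e 50 36; K' ⊕ opad = 2e 29 31 24 3a 5c.
m1: inner = H(44 43 5b 4e 50 36 60) = 02 16; tag = H(2e 29 31 24 3a 5c 02 16) = 015a
m2: inner = H(44 43 5b 4e 50 36 81) = 02 37; tag = H(2e 29 31 24 3a 5c 02 37) = 017b
m3: inner = H(44 43 5b 4e 50 36 35) = 01 eb; tag = H(2e 29 31 24 3a 5c 01 eb) = 022e ← matches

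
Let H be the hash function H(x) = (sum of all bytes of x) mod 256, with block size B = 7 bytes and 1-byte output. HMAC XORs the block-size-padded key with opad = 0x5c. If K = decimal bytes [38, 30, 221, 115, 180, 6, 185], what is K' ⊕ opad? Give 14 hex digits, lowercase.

7a42812fe85ae5

Key decimal bytes [38, 30, 221, 115, 180, 6, 185] = 26 1e dd 73 b4 06 b9 is exactly B = 7 bytes: K' = 26 1e dd 73 b4 06 b9.
XOR each byte with 0x5c: 26⊕5c=7a, 1e⊕5c=42, dd⊕5c=81, 73⊕5c=2f, b4⊕5c=e8, 06⊕5c=5a, b9⊕5c=e5.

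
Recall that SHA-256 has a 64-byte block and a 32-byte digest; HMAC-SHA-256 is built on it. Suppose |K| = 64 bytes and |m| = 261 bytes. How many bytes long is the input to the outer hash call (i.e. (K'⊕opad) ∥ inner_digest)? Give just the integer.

Key is 64 ≤ 64 bytes, zero-padded: |K'| = 64.
Outer input = (K'⊕opad) ∥ H(inner) → 64 + 32 = 96 bytes.

96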